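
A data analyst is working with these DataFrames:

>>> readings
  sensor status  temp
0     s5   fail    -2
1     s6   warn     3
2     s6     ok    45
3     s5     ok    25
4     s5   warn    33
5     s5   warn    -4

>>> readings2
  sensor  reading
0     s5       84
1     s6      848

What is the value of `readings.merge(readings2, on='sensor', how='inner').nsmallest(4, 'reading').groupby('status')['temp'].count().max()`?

merge on 'sensor' (how='inner') → 6 rows:
  sensor status  temp  reading
0     s5   fail    -2       84
1     s6   warn     3      848
2     s6     ok    45      848
3     s5     ok    25       84
4     s5   warn    33       84
5     s5   warn    -4       84
take 4 rows with smallest reading:
  sensor status  temp  reading
0     s5   fail    -2       84
3     s5     ok    25       84
4     s5   warn    33       84
5     s5   warn    -4       84
group by status, count of temp:
status
fail    1
ok      1
warn    2
Name: temp, dtype: int64
The max of the resulting series is 2.

2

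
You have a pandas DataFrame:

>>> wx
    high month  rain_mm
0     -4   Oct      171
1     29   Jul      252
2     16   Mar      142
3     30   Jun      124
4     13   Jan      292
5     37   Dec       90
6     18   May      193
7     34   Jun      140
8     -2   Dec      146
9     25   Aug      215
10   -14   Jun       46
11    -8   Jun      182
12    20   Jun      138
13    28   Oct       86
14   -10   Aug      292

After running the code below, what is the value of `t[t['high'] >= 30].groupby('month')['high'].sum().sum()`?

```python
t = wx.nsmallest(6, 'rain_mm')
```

take 6 rows with smallest rain_mm:
    high month  rain_mm
10   -14   Jun       46
13    28   Oct       86
5     37   Dec       90
3     30   Jun      124
12    20   Jun      138
7     34   Jun      140
filter rows where high >= 30:
   high month  rain_mm
5    37   Dec       90
3    30   Jun      124
7    34   Jun      140
group by month, sum of high:
month
Dec    37
Jun    64
Name: high, dtype: int64
Reading off the sum of the resulting series, we get 101.

101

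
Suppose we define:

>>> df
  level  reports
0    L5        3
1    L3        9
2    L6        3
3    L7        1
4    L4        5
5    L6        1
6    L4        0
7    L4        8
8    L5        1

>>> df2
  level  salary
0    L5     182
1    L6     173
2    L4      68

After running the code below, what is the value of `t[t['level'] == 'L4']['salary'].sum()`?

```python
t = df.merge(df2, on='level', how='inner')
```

204

merge on 'level' (how='inner') → 7 rows:
  level  reports  salary
0    L5        3     182
1    L6        3     173
2    L4        5      68
3    L6        1     173
4    L4        0      68
5    L4        8      68
6    L5        1     182
filter rows where level == 'L4':
  level  reports  salary
2    L4        5      68
4    L4        0      68
5    L4        8      68
The sum of column 'salary' is 204.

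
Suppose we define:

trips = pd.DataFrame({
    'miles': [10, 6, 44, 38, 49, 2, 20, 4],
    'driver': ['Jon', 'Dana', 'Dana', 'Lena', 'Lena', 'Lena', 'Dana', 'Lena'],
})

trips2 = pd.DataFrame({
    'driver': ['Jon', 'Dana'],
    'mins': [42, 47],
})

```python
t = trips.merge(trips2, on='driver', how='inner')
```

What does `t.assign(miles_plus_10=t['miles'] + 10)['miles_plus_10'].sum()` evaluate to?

merge on 'driver' (how='inner') → 4 rows:
   miles driver  mins
0     10    Jon    42
1      6   Dana    47
2     44   Dana    47
3     20   Dana    47
add column miles_plus_10 = t['miles'] + 10:
   miles driver  mins  miles_plus_10
0     10    Jon    42             20
1      6   Dana    47             16
2     44   Dana    47             54
3     20   Dana    47             30

120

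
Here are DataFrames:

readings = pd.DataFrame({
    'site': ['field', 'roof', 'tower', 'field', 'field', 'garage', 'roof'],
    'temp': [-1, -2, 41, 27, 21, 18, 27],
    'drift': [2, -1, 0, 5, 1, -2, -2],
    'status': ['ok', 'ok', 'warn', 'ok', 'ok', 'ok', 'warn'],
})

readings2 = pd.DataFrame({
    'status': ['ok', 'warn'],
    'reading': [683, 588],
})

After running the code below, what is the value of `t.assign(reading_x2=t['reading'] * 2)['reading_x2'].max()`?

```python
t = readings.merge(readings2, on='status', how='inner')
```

1366

merge on 'status' (how='inner') → 7 rows:
     site  temp  drift status  reading
0   field    -1      2     ok      683
1    roof    -2     -1     ok      683
2   tower    41      0   warn      588
3   field    27      5     ok      683
4   field    21      1     ok      683
5  garage    18     -2     ok      683
6    roof    27     -2   warn      588
add column reading_x2 = t['reading'] * 2:
     site  temp  drift status  reading  reading_x2
0   field    -1      2     ok      683        1366
1    roof    -2     -1     ok      683        1366
2   tower    41      0   warn      588        1176
3   field    27      5     ok      683        1366
4   field    21      1     ok      683        1366
5  garage    18     -2     ok      683        1366
6    roof    27     -2   warn      588        1176
Hence 1366.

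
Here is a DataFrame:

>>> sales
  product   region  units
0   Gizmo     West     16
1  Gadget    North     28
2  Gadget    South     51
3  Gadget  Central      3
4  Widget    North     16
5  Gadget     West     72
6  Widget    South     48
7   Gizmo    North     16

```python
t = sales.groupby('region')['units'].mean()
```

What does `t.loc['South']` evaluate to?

49.5

group by region, mean of units:
region
Central     3.0
North      20.0
South      49.5
West       44.0
Name: units, dtype: float64
The value at index 'South' is 49.5.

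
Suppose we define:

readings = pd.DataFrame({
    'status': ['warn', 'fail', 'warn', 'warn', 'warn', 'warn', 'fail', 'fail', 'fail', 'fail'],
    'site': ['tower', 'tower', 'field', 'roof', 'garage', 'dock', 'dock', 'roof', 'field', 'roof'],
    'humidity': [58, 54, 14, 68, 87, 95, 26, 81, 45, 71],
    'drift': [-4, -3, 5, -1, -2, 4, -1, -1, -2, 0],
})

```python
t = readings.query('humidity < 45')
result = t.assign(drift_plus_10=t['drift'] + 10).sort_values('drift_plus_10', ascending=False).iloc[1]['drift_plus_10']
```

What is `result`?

filter rows where humidity < 45:
  status   site  humidity  drift
2   warn  field        14      5
6   fail   dock        26     -1
add column drift_plus_10 = t['drift'] + 10:
  status   site  humidity  drift  drift_plus_10
2   warn  field        14      5             15
6   fail   dock        26     -1              9
sort by drift_plus_10 descending:
  status   site  humidity  drift  drift_plus_10
2   warn  field        14      5             15
6   fail   dock        26     -1              9

9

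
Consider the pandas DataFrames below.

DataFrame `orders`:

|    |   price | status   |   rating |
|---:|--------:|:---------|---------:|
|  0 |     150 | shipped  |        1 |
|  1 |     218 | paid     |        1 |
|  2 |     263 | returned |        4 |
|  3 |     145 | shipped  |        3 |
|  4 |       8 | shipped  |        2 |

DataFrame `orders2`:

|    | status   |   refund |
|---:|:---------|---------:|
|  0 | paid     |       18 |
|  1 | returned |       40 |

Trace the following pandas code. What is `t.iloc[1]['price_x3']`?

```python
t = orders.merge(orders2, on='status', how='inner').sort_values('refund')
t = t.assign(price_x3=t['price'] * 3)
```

789

merge on 'status' (how='inner') → 2 rows:
   price    status  rating  refund
0    218      paid       1      18
1    263  returned       4      40
sort by refund:
   price    status  rating  refund
0    218      paid       1      18
1    263  returned       4      40
add column price_x3 = t['price'] * 3:
   price    status  rating  refund  price_x3
0    218      paid       1      18       654
1    263  returned       4      40       789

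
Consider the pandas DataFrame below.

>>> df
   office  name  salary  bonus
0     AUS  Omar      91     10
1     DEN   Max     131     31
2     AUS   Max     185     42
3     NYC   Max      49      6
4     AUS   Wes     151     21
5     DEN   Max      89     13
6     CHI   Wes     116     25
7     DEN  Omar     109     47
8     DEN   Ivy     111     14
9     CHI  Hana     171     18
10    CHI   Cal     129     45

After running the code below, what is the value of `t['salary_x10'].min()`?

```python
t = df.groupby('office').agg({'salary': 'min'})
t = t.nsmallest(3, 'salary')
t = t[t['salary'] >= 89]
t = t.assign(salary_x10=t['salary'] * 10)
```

group by office, min of salary:
        salary
office        
AUS         91
CHI        116
DEN         89
NYC         49
take 3 rows with smallest salary:
        salary
office        
NYC         49
DEN         89
AUS         91
filter rows where salary >= 89:
        salary
office        
DEN         89
AUS         91
add column salary_x10 = t['salary'] * 10:
        salary  salary_x10
office                    
DEN         89         890
AUS         91         910
The min of column 'salary_x10' is 890.

890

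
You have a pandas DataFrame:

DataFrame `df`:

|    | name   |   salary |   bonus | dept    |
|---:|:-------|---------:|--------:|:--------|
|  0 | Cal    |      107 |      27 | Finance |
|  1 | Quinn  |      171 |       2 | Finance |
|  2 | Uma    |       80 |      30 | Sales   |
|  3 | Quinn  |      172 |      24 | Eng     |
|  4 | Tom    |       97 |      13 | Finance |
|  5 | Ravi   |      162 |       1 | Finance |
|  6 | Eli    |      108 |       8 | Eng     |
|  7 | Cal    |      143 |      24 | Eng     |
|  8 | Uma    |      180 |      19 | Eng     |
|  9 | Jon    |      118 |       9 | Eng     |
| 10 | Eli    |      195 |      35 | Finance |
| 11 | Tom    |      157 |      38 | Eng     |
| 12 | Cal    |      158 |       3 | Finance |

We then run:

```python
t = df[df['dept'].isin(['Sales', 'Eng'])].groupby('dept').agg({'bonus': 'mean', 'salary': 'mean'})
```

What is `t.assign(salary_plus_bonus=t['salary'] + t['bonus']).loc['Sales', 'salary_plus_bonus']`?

110.0

filter rows where dept in ['Sales', 'Eng']:
     name  salary  bonus   dept
2     Uma      80     30  Sales
3   Quinn     172     24    Eng
6     Eli     108      8    Eng
7     Cal     143     24    Eng
8     Uma     180     19    Eng
9     Jon     118      9    Eng
11    Tom     157     38    Eng
group by dept: mean(bonus), mean(salary):
           bonus      salary
dept                        
Eng    20.333333  146.333333
Sales  30.000000   80.000000
add column salary_plus_bonus = t['salary'] + t['bonus']:
           bonus      salary  salary_plus_bonus
dept                                           
Eng    20.333333  146.333333         166.666667
Sales  30.000000   80.000000         110.000000
Then the value at row 'Sales', column 'salary_plus_bonus': 110.0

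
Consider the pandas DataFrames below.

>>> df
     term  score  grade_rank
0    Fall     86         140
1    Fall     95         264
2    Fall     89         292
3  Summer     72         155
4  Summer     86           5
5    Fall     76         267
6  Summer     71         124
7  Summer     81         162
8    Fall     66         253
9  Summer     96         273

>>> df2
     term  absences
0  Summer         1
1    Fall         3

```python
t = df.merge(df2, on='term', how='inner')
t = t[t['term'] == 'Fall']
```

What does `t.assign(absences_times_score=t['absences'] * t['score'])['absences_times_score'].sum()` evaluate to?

1236

merge on 'term' (how='inner') → 10 rows:
     term  score  grade_rank  absences
0    Fall     86         140         3
1    Fall     95         264         3
2    Fall     89         292         3
3  Summer     72         155         1
4  Summer     86           5         1
5    Fall     76         267         3
6  Summer     71         124         1
7  Summer     81         162         1
8    Fall     66         253         3
9  Summer     96         273         1
filter rows where term == 'Fall':
   term  score  grade_rank  absences
0  Fall     86         140         3
1  Fall     95         264         3
2  Fall     89         292         3
5  Fall     76         267         3
8  Fall     66         253         3
add column absences_times_score = t['absences'] * t['score']:
   term  score  grade_rank  absences  absences_times_score
0  Fall     86         140         3                   258
1  Fall     95         264         3                   285
2  Fall     89         292         3                   267
5  Fall     76         267         3                   228
8  Fall     66         253         3                   198
Hence 1236.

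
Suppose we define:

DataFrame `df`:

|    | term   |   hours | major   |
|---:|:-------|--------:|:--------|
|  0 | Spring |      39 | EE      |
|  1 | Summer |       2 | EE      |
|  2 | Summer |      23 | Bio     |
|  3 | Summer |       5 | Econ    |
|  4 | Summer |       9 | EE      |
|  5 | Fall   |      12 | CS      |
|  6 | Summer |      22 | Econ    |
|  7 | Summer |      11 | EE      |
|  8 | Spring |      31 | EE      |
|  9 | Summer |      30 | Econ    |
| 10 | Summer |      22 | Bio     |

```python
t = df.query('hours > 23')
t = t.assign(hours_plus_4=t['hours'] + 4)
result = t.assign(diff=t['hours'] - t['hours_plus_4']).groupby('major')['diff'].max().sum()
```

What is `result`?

filter rows where hours > 23:
     term  hours major
0  Spring     39    EE
8  Spring     31    EE
9  Summer     30  Econ
add column hours_plus_4 = t['hours'] + 4:
     term  hours major  hours_plus_4
0  Spring     39    EE            43
8  Spring     31    EE            35
9  Summer     30  Econ            34
add column diff = t['hours'] - t['hours_plus_4']:
     term  hours major  hours_plus_4  diff
0  Spring     39    EE            43    -4
8  Spring     31    EE            35    -4
9  Summer     30  Econ            34    -4
group by major, max of diff:
major
EE     -4
Econ   -4
Name: diff, dtype: int64

-8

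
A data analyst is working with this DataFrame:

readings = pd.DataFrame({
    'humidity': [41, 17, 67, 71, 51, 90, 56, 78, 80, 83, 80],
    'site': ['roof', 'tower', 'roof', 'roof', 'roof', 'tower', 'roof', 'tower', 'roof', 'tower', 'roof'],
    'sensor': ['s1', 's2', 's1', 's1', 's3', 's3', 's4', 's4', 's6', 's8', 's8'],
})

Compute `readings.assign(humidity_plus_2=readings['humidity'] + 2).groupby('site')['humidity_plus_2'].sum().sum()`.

736

add column humidity_plus_2 = readings['humidity'] + 2:
    humidity   site sensor  humidity_plus_2
0         41   roof     s1               43
1         17  tower     s2               19
2         67   roof     s1               69
3         71   roof     s1               73
4         51   roof     s3               53
5         90  tower     s3               92
6         56   roof     s4               58
7         78  tower     s4               80
8         80   roof     s6               82
9         83  tower     s8               85
10        80   roof     s8               82
group by site, sum of humidity_plus_2:
site
roof     460
tower    276
Name: humidity_plus_2, dtype: int64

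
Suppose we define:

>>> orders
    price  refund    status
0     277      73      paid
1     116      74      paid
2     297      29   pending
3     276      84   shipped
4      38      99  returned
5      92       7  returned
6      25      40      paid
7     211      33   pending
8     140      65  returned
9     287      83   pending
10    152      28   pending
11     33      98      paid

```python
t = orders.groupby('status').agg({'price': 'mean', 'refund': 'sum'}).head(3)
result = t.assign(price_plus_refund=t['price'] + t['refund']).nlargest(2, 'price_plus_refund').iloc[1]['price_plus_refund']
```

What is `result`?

group by status: mean(price), sum(refund):
           price  refund
status                  
paid      112.75     285
pending   236.75     173
returned   90.00     171
shipped   276.00      84
take first 3 rows:
           price  refund
status                  
paid      112.75     285
pending   236.75     173
returned   90.00     171
add column price_plus_refund = t['price'] + t['refund']:
           price  refund  price_plus_refund
status                                     
paid      112.75     285             397.75
pending   236.75     173             409.75
returned   90.00     171             261.00
take 2 rows with largest price_plus_refund:
          price  refund  price_plus_refund
status                                    
pending  236.75     173             409.75
paid     112.75     285             397.75
Then the value at position 1, column 'price_plus_refund': 397.75

397.75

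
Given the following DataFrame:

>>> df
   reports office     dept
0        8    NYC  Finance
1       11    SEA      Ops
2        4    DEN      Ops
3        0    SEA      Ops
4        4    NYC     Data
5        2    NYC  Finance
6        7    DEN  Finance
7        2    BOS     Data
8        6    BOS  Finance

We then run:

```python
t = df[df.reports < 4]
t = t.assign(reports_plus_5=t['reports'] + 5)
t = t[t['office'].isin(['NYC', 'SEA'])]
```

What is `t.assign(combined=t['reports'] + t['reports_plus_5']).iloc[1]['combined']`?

9

filter rows where reports < 4:
   reports office     dept
3        0    SEA      Ops
5        2    NYC  Finance
7        2    BOS     Data
add column reports_plus_5 = t['reports'] + 5:
   reports office     dept  reports_plus_5
3        0    SEA      Ops               5
5        2    NYC  Finance               7
7        2    BOS     Data               7
filter rows where office in ['NYC', 'SEA']:
   reports office     dept  reports_plus_5
3        0    SEA      Ops               5
5        2    NYC  Finance               7
add column combined = t['reports'] + t['reports_plus_5']:
   reports office     dept  reports_plus_5  combined
3        0    SEA      Ops               5         5
5        2    NYC  Finance               7         9
value at position 1, column 'combined' → 9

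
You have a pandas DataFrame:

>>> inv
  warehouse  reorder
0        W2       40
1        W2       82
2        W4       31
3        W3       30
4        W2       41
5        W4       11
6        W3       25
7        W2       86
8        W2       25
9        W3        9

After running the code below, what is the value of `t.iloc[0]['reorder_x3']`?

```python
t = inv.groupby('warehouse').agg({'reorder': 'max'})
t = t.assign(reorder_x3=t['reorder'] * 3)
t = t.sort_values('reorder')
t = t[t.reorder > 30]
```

group by warehouse, max of reorder:
           reorder
warehouse         
W2              86
W3              30
W4              31
add column reorder_x3 = t['reorder'] * 3:
           reorder  reorder_x3
warehouse                     
W2              86         258
W3              30          90
W4              31          93
sort by reorder:
           reorder  reorder_x3
warehouse                     
W3              30          90
W4              31          93
W2              86         258
filter rows where reorder > 30:
           reorder  reorder_x3
warehouse                     
W4              31          93
W2              86         258
Taking the value at position 0, column 'reorder_x3' gives 93.

93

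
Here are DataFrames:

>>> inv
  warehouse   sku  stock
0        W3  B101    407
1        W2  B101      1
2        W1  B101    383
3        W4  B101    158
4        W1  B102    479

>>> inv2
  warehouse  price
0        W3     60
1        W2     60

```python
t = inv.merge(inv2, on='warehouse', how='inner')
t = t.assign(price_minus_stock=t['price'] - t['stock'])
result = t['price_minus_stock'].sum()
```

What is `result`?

merge on 'warehouse' (how='inner') → 2 rows:
  warehouse   sku  stock  price
0        W3  B101    407     60
1        W2  B101      1     60
add column price_minus_stock = t['price'] - t['stock']:
  warehouse   sku  stock  price  price_minus_stock
0        W3  B101    407     60               -347
1        W2  B101      1     60                 59

-288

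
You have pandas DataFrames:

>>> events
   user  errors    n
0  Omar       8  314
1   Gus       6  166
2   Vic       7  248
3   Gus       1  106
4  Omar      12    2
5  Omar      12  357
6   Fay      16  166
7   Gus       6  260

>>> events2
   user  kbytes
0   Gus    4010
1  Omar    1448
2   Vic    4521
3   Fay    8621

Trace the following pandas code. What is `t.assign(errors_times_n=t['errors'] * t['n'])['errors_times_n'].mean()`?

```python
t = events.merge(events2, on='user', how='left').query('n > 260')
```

merge on 'user' (how='left') → 8 rows:
   user  errors    n  kbytes
0  Omar       8  314    1448
1   Gus       6  166    4010
2   Vic       7  248    4521
3   Gus       1  106    4010
4  Omar      12    2    1448
5  Omar      12  357    1448
6   Fay      16  166    8621
7   Gus       6  260    4010
filter rows where n > 260:
   user  errors    n  kbytes
0  Omar       8  314    1448
5  Omar      12  357    1448
add column errors_times_n = t['errors'] * t['n']:
   user  errors    n  kbytes  errors_times_n
0  Omar       8  314    1448            2512
5  Omar      12  357    1448            4284
Hence 3398.0.

3398.0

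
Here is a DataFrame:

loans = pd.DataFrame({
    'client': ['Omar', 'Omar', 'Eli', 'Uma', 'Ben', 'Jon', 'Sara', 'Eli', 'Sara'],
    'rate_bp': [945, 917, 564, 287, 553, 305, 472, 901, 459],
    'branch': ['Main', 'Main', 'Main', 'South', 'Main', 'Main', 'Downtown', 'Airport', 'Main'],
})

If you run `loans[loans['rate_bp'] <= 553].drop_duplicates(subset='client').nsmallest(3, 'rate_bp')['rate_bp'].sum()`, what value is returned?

1064

filter rows where rate_bp <= 553:
  client  rate_bp    branch
3    Uma      287     South
4    Ben      553      Main
5    Jon      305      Main
6   Sara      472  Downtown
8   Sara      459      Main
drop duplicate client (keep=first):
  client  rate_bp    branch
3    Uma      287     South
4    Ben      553      Main
5    Jon      305      Main
6   Sara      472  Downtown
take 3 rows with smallest rate_bp:
  client  rate_bp    branch
3    Uma      287     South
5    Jon      305      Main
6   Sara      472  Downtown
So sum() = 1064.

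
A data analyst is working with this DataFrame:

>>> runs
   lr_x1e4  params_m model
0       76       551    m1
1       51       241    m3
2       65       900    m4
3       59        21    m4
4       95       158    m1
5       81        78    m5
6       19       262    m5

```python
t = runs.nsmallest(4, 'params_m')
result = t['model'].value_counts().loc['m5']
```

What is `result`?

1

take 4 rows with smallest params_m:
   lr_x1e4  params_m model
3       59        21    m4
5       81        78    m5
4       95       158    m1
1       51       241    m3
value_counts of model:
model
m4    1
m5    1
m1    1
m3    1
Name: count, dtype: int64
Then the value at index 'm5': 1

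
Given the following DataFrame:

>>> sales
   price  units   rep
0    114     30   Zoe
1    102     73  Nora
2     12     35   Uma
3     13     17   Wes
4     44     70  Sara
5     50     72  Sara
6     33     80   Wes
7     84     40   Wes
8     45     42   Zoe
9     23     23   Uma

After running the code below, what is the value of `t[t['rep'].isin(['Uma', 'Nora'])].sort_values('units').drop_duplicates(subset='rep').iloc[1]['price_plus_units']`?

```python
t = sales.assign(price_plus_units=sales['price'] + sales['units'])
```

175

add column price_plus_units = sales['price'] + sales['units']:
   price  units   rep  price_plus_units
0    114     30   Zoe               144
1    102     73  Nora               175
2     12     35   Uma                47
3     13     17   Wes                30
4     44     70  Sara               114
5     50     72  Sara               122
6     33     80   Wes               113
7     84     40   Wes               124
8     45     42   Zoe                87
9     23     23   Uma                46
filter rows where rep in ['Uma', 'Nora']:
   price  units   rep  price_plus_units
1    102     73  Nora               175
2     12     35   Uma                47
9     23     23   Uma                46
sort by units:
   price  units   rep  price_plus_units
9     23     23   Uma                46
2     12     35   Uma                47
1    102     73  Nora               175
drop duplicate rep (keep=first):
   price  units   rep  price_plus_units
9     23     23   Uma                46
1    102     73  Nora               175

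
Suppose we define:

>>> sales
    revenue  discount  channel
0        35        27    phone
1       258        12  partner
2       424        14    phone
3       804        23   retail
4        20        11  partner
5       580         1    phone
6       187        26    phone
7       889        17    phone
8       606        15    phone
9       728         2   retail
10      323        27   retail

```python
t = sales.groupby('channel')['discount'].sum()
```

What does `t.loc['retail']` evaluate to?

group by channel, sum of discount:
channel
partner     23
phone      100
retail      52
Name: discount, dtype: int64
Hence 52.

52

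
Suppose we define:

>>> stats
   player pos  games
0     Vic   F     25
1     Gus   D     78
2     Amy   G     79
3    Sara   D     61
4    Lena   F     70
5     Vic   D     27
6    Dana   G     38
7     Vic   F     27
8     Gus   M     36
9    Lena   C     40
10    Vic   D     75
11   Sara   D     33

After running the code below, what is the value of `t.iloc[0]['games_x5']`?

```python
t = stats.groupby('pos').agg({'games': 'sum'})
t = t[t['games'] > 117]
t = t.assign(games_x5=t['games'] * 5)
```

1370

group by pos, sum of games:
     games
pos       
C       40
D      274
F      122
G      117
M       36
filter rows where games > 117:
     games
pos       
D      274
F      122
add column games_x5 = t['games'] * 5:
     games  games_x5
pos                 
D      274      1370
F      122       610
The value at position 0, column 'games_x5' is 1370.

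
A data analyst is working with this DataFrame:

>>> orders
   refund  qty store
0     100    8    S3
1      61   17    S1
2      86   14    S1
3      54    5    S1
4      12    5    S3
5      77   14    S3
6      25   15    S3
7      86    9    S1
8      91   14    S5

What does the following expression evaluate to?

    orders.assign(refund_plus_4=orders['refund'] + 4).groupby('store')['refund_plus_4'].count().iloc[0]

add column refund_plus_4 = orders['refund'] + 4:
   refund  qty store  refund_plus_4
0     100    8    S3            104
1      61   17    S1             65
2      86   14    S1             90
3      54    5    S1             58
4      12    5    S3             16
5      77   14    S3             81
6      25   15    S3             29
7      86    9    S1             90
8      91   14    S5             95
group by store, count of refund_plus_4:
store
S1    4
S3    4
S5    1
Name: refund_plus_4, dtype: int64
Finally, value at position 0 = 4.

4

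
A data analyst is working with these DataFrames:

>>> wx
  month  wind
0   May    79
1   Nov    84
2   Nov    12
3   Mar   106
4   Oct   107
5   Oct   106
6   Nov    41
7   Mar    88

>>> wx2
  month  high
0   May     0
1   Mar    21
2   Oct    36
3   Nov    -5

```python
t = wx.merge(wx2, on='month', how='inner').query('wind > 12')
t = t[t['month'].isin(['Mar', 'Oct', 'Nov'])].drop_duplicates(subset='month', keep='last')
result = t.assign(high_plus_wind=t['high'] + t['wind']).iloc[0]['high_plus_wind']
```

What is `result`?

merge on 'month' (how='inner') → 8 rows:
  month  wind  high
0   May    79     0
1   Nov    84    -5
2   Nov    12    -5
3   Mar   106    21
4   Oct   107    36
5   Oct   106    36
6   Nov    41    -5
7   Mar    88    21
filter rows where wind > 12:
  month  wind  high
0   May    79     0
1   Nov    84    -5
3   Mar   106    21
4   Oct   107    36
5   Oct   106    36
6   Nov    41    -5
7   Mar    88    21
filter rows where month in ['Mar', 'Oct', 'Nov']:
  month  wind  high
1   Nov    84    -5
3   Mar   106    21
4   Oct   107    36
5   Oct   106    36
6   Nov    41    -5
7   Mar    88    21
drop duplicate month (keep=last):
  month  wind  high
5   Oct   106    36
6   Nov    41    -5
7   Mar    88    21
add column high_plus_wind = t['high'] + t['wind']:
  month  wind  high  high_plus_wind
5   Oct   106    36             142
6   Nov    41    -5              36
7   Mar    88    21             109
The value at position 0, column 'high_plus_wind' is 142.

142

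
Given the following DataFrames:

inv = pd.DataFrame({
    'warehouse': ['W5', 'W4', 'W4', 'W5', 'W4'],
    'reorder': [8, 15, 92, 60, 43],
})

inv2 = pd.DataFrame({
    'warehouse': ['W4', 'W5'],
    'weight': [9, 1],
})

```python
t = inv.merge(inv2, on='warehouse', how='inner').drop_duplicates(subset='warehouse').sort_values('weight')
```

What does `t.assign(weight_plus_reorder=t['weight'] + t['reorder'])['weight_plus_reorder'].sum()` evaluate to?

33

merge on 'warehouse' (how='inner') → 5 rows:
  warehouse  reorder  weight
0        W5        8       1
1        W4       15       9
2        W4       92       9
3        W5       60       1
4        W4       43       9
drop duplicate warehouse (keep=first):
  warehouse  reorder  weight
0        W5        8       1
1        W4       15       9
sort by weight:
  warehouse  reorder  weight
0        W5        8       1
1        W4       15       9
add column weight_plus_reorder = t['weight'] + t['reorder']:
  warehouse  reorder  weight  weight_plus_reorder
0        W5        8       1                    9
1        W4       15       9                   24
The sum of column 'weight_plus_reorder' is 33.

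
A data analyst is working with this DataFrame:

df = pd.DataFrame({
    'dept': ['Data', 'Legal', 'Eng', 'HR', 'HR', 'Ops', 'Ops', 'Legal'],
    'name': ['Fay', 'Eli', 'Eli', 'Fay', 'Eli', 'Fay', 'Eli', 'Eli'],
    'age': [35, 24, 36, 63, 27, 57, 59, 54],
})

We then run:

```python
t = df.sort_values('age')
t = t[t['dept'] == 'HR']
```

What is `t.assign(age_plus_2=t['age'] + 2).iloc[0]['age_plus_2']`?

29

sort by age:
    dept name  age
1  Legal  Eli   24
4     HR  Eli   27
0   Data  Fay   35
2    Eng  Eli   36
7  Legal  Eli   54
5    Ops  Fay   57
6    Ops  Eli   59
3     HR  Fay   63
filter rows where dept == 'HR':
  dept name  age
4   HR  Eli   27
3   HR  Fay   63
add column age_plus_2 = t['age'] + 2:
  dept name  age  age_plus_2
4   HR  Eli   27          29
3   HR  Fay   63          65
Hence 29.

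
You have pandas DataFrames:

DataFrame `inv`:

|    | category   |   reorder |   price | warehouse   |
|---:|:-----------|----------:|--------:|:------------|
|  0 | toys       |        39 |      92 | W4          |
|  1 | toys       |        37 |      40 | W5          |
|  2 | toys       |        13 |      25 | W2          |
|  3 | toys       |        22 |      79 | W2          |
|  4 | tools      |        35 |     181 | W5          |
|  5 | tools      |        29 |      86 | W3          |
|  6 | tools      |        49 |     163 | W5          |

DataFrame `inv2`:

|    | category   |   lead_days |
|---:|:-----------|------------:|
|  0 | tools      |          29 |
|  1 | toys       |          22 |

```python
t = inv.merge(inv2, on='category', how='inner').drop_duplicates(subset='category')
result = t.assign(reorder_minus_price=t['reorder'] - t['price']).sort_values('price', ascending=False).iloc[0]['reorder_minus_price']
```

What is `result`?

-146

merge on 'category' (how='inner') → 7 rows:
  category  reorder  price warehouse  lead_days
0     toys       39     92        W4         22
1     toys       37     40        W5         22
2     toys       13     25        W2         22
3     toys       22     79        W2         22
4    tools       35    181        W5         29
5    tools       29     86        W3         29
6    tools       49    163        W5         29
drop duplicate category (keep=first):
  category  reorder  price warehouse  lead_days
0     toys       39     92        W4         22
4    tools       35    181        W5         29
add column reorder_minus_price = t['reorder'] - t['price']:
  category  reorder  price warehouse  lead_days  reorder_minus_price
0     toys       39     92        W4         22                  -53
4    tools       35    181        W5         29                 -146
sort by price descending:
  category  reorder  price warehouse  lead_days  reorder_minus_price
4    tools       35    181        W5         29                 -146
0     toys       39     92        W4         22                  -53
Taking the value at position 0, column 'reorder_minus_price' gives -146.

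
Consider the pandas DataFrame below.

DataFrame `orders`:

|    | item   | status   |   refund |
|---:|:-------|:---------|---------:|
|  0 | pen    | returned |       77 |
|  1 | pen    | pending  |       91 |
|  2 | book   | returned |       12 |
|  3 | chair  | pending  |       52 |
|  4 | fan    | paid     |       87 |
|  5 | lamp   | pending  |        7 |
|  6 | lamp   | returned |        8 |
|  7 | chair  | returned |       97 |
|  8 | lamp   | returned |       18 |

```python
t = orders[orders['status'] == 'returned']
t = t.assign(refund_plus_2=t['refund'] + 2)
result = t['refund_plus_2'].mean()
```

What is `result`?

filter rows where status == 'returned':
    item    status  refund
0    pen  returned      77
2   book  returned      12
6   lamp  returned       8
7  chair  returned      97
8   lamp  returned      18
add column refund_plus_2 = t['refund'] + 2:
    item    status  refund  refund_plus_2
0    pen  returned      77             79
2   book  returned      12             14
6   lamp  returned       8             10
7  chair  returned      97             99
8   lamp  returned      18             20
Then the mean of column 'refund_plus_2': 44.4

44.4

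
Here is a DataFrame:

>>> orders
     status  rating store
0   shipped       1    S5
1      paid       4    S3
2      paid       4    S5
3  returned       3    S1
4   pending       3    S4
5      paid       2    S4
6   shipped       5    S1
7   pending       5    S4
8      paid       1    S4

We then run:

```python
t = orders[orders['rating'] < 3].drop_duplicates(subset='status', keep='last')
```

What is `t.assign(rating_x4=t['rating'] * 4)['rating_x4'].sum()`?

filter rows where rating < 3:
    status  rating store
0  shipped       1    S5
5     paid       2    S4
8     paid       1    S4
drop duplicate status (keep=last):
    status  rating store
0  shipped       1    S5
8     paid       1    S4
add column rating_x4 = t['rating'] * 4:
    status  rating store  rating_x4
0  shipped       1    S5          4
8     paid       1    S4          4
So sum() = 8.

8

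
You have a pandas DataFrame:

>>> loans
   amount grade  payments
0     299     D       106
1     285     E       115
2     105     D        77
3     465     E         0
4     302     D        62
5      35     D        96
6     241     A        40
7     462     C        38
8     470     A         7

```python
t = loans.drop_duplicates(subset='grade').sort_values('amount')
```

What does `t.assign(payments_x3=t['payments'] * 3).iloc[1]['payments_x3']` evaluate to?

drop duplicate grade (keep=first):
   amount grade  payments
0     299     D       106
1     285     E       115
6     241     A        40
7     462     C        38
sort by amount:
   amount grade  payments
6     241     A        40
1     285     E       115
0     299     D       106
7     462     C        38
add column payments_x3 = t['payments'] * 3:
   amount grade  payments  payments_x3
6     241     A        40          120
1     285     E       115          345
0     299     D       106          318
7     462     C        38          114
The value at position 1, column 'payments_x3' is 345.

345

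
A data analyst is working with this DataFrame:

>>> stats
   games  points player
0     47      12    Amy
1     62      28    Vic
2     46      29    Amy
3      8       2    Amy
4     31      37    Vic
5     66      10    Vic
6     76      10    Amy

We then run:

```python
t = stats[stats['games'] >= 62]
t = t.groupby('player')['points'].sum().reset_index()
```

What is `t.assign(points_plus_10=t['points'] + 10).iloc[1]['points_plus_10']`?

48

filter rows where games >= 62:
   games  points player
1     62      28    Vic
5     66      10    Vic
6     76      10    Amy
group by player, sum of points:
player
Amy    10
Vic    38
Name: points, dtype: int64
reset_index():
  player  points
0    Amy      10
1    Vic      38
add column points_plus_10 = t['points'] + 10:
  player  points  points_plus_10
0    Amy      10              20
1    Vic      38              48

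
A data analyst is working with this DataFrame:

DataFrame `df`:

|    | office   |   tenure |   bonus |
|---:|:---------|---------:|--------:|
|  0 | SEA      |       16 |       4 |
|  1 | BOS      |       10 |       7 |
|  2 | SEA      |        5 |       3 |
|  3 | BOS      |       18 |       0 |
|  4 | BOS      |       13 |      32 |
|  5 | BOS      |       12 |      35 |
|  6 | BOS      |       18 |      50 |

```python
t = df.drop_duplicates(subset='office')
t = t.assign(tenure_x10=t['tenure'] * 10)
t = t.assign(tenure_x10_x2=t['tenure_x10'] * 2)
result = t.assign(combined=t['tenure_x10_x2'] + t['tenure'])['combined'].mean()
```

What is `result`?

273.0

drop duplicate office (keep=first):
  office  tenure  bonus
0    SEA      16      4
1    BOS      10      7
add column tenure_x10 = t['tenure'] * 10:
  office  tenure  bonus  tenure_x10
0    SEA      16      4         160
1    BOS      10      7         100
add column tenure_x10_x2 = t['tenure_x10'] * 2:
  office  tenure  bonus  tenure_x10  tenure_x10_x2
0    SEA      16      4         160            320
1    BOS      10      7         100            200
add column combined = t['tenure_x10_x2'] + t['tenure']:
  office  tenure  bonus  tenure_x10  tenure_x10_x2  combined
0    SEA      16      4         160            320       336
1    BOS      10      7         100            200       210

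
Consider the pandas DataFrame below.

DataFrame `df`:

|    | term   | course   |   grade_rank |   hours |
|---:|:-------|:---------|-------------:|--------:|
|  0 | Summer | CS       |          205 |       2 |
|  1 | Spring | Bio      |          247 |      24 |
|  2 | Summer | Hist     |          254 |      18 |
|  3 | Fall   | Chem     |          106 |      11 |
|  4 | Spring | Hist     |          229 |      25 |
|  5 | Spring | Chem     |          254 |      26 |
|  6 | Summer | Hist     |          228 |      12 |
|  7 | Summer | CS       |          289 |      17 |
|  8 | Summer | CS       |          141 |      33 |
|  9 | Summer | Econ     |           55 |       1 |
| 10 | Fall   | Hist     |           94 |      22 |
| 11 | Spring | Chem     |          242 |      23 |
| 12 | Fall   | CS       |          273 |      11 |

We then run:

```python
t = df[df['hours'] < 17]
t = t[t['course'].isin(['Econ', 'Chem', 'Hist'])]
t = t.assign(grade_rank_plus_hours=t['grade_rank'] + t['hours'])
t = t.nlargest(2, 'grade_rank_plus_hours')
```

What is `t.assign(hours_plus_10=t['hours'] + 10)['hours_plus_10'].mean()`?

21.5

filter rows where hours < 17:
      term course  grade_rank  hours
0   Summer     CS         205      2
3     Fall   Chem         106     11
6   Summer   Hist         228     12
9   Summer   Econ          55      1
12    Fall     CS         273     11
filter rows where course in ['Econ', 'Chem', 'Hist']:
     term course  grade_rank  hours
3    Fall   Chem         106     11
6  Summer   Hist         228     12
9  Summer   Econ          55      1
add column grade_rank_plus_hours = t['grade_rank'] + t['hours']:
     term course  grade_rank  hours  grade_rank_plus_hours
3    Fall   Chem         106     11                    117
6  Summer   Hist         228     12                    240
9  Summer   Econ          55      1                     56
take 2 rows with largest grade_rank_plus_hours:
     term course  grade_rank  hours  grade_rank_plus_hours
6  Summer   Hist         228     12                    240
3    Fall   Chem         106     11                    117
add column hours_plus_10 = t['hours'] + 10:
     term course  grade_rank  hours  grade_rank_plus_hours  hours_plus_10
6  Summer   Hist         228     12                    240             22
3    Fall   Chem         106     11                    117             21
Then the mean of column 'hours_plus_10': 21.5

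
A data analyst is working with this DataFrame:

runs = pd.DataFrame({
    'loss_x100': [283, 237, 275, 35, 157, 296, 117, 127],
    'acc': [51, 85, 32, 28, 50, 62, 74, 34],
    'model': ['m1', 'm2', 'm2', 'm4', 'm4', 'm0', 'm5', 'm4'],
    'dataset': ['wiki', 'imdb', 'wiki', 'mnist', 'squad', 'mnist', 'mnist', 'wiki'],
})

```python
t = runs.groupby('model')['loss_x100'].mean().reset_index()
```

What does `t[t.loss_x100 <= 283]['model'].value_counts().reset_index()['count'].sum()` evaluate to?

4

group by model, mean of loss_x100:
model
m0    296.000000
m1    283.000000
m2    256.000000
m4    106.333333
m5    117.000000
Name: loss_x100, dtype: float64
reset_index():
  model   loss_x100
0    m0  296.000000
1    m1  283.000000
2    m2  256.000000
3    m4  106.333333
4    m5  117.000000
filter rows where loss_x100 <= 283:
  model   loss_x100
1    m1  283.000000
2    m2  256.000000
3    m4  106.333333
4    m5  117.000000
value_counts of model:
model
m1    1
m2    1
m4    1
m5    1
Name: count, dtype: int64
reset_index():
  model  count
0    m1      1
1    m2      1
2    m4      1
3    m5      1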